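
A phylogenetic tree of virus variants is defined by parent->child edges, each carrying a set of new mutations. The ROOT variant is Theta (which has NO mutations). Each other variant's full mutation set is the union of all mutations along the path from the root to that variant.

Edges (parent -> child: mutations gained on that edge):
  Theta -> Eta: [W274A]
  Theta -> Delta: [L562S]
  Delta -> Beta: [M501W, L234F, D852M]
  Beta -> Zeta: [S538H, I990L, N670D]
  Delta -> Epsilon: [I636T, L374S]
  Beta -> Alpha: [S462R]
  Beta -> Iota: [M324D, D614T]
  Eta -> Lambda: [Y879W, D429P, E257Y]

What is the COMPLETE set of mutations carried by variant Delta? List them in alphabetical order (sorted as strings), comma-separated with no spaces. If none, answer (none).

Answer: L562S

Derivation:
At Theta: gained [] -> total []
At Delta: gained ['L562S'] -> total ['L562S']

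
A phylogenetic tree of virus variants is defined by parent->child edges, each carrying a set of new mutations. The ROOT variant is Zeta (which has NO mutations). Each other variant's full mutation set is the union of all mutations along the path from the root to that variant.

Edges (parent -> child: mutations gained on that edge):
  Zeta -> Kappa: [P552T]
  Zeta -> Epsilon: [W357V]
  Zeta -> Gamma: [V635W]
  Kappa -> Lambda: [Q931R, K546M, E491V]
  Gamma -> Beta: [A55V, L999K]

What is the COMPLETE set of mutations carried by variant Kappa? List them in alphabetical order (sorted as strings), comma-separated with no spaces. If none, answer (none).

At Zeta: gained [] -> total []
At Kappa: gained ['P552T'] -> total ['P552T']

Answer: P552T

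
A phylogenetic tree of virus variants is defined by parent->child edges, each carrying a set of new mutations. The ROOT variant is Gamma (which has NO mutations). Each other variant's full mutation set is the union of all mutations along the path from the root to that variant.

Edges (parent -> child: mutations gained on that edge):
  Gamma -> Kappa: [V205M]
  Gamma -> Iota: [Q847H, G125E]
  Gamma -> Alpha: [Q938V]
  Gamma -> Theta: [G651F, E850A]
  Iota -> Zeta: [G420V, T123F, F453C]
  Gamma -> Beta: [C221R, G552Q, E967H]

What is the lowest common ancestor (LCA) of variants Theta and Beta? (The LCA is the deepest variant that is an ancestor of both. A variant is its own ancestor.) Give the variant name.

Path from root to Theta: Gamma -> Theta
  ancestors of Theta: {Gamma, Theta}
Path from root to Beta: Gamma -> Beta
  ancestors of Beta: {Gamma, Beta}
Common ancestors: {Gamma}
Walk up from Beta: Beta (not in ancestors of Theta), Gamma (in ancestors of Theta)
Deepest common ancestor (LCA) = Gamma

Answer: Gamma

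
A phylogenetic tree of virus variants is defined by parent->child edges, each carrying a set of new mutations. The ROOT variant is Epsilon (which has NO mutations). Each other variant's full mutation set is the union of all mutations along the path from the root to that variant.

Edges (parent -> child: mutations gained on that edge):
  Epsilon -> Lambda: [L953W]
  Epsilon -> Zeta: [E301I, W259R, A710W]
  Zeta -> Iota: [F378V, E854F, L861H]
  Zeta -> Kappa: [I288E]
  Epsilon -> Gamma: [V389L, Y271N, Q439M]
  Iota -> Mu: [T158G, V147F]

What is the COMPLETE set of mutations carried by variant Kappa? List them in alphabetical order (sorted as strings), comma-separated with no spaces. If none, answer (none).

At Epsilon: gained [] -> total []
At Zeta: gained ['E301I', 'W259R', 'A710W'] -> total ['A710W', 'E301I', 'W259R']
At Kappa: gained ['I288E'] -> total ['A710W', 'E301I', 'I288E', 'W259R']

Answer: A710W,E301I,I288E,W259R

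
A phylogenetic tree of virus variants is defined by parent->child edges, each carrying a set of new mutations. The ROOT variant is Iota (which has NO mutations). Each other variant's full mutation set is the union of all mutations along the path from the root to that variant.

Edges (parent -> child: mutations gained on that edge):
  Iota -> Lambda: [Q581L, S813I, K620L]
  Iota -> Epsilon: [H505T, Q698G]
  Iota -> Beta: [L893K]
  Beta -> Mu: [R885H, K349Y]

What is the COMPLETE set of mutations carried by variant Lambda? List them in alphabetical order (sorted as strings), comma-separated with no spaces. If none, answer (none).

At Iota: gained [] -> total []
At Lambda: gained ['Q581L', 'S813I', 'K620L'] -> total ['K620L', 'Q581L', 'S813I']

Answer: K620L,Q581L,S813I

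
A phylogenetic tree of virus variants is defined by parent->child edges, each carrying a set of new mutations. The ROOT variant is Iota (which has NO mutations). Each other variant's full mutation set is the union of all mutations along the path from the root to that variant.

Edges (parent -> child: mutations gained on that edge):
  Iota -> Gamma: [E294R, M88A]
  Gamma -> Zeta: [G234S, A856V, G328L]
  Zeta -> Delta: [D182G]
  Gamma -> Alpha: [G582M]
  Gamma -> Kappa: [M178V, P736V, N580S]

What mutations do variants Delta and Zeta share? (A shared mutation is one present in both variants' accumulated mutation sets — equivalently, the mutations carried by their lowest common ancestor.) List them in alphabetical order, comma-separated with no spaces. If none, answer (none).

Accumulating mutations along path to Delta:
  At Iota: gained [] -> total []
  At Gamma: gained ['E294R', 'M88A'] -> total ['E294R', 'M88A']
  At Zeta: gained ['G234S', 'A856V', 'G328L'] -> total ['A856V', 'E294R', 'G234S', 'G328L', 'M88A']
  At Delta: gained ['D182G'] -> total ['A856V', 'D182G', 'E294R', 'G234S', 'G328L', 'M88A']
Mutations(Delta) = ['A856V', 'D182G', 'E294R', 'G234S', 'G328L', 'M88A']
Accumulating mutations along path to Zeta:
  At Iota: gained [] -> total []
  At Gamma: gained ['E294R', 'M88A'] -> total ['E294R', 'M88A']
  At Zeta: gained ['G234S', 'A856V', 'G328L'] -> total ['A856V', 'E294R', 'G234S', 'G328L', 'M88A']
Mutations(Zeta) = ['A856V', 'E294R', 'G234S', 'G328L', 'M88A']
Intersection: ['A856V', 'D182G', 'E294R', 'G234S', 'G328L', 'M88A'] ∩ ['A856V', 'E294R', 'G234S', 'G328L', 'M88A'] = ['A856V', 'E294R', 'G234S', 'G328L', 'M88A']

Answer: A856V,E294R,G234S,G328L,M88A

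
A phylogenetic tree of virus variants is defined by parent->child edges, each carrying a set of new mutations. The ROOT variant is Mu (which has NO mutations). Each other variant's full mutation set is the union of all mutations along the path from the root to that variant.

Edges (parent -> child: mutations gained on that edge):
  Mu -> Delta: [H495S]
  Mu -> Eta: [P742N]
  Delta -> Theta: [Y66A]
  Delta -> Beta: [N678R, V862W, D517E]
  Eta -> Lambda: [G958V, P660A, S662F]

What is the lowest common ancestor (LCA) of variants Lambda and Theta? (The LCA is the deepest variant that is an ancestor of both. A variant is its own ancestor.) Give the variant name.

Path from root to Lambda: Mu -> Eta -> Lambda
  ancestors of Lambda: {Mu, Eta, Lambda}
Path from root to Theta: Mu -> Delta -> Theta
  ancestors of Theta: {Mu, Delta, Theta}
Common ancestors: {Mu}
Walk up from Theta: Theta (not in ancestors of Lambda), Delta (not in ancestors of Lambda), Mu (in ancestors of Lambda)
Deepest common ancestor (LCA) = Mu

Answer: Mu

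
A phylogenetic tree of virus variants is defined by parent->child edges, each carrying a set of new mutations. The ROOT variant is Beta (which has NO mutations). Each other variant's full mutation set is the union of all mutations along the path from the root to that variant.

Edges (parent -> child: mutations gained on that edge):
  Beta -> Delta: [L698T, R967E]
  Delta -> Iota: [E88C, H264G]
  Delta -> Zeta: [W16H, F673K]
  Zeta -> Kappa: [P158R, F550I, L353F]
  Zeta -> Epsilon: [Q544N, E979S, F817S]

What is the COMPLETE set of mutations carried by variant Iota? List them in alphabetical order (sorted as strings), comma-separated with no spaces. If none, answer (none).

Answer: E88C,H264G,L698T,R967E

Derivation:
At Beta: gained [] -> total []
At Delta: gained ['L698T', 'R967E'] -> total ['L698T', 'R967E']
At Iota: gained ['E88C', 'H264G'] -> total ['E88C', 'H264G', 'L698T', 'R967E']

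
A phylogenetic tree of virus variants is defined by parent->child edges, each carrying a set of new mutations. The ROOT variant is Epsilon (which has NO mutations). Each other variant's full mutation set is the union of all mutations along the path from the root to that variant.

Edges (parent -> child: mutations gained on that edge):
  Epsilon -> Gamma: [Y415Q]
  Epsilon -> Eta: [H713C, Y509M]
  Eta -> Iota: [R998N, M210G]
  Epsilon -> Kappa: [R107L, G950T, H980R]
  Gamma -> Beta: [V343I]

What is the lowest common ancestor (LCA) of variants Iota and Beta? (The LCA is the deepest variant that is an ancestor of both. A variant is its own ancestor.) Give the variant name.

Path from root to Iota: Epsilon -> Eta -> Iota
  ancestors of Iota: {Epsilon, Eta, Iota}
Path from root to Beta: Epsilon -> Gamma -> Beta
  ancestors of Beta: {Epsilon, Gamma, Beta}
Common ancestors: {Epsilon}
Walk up from Beta: Beta (not in ancestors of Iota), Gamma (not in ancestors of Iota), Epsilon (in ancestors of Iota)
Deepest common ancestor (LCA) = Epsilon

Answer: Epsilon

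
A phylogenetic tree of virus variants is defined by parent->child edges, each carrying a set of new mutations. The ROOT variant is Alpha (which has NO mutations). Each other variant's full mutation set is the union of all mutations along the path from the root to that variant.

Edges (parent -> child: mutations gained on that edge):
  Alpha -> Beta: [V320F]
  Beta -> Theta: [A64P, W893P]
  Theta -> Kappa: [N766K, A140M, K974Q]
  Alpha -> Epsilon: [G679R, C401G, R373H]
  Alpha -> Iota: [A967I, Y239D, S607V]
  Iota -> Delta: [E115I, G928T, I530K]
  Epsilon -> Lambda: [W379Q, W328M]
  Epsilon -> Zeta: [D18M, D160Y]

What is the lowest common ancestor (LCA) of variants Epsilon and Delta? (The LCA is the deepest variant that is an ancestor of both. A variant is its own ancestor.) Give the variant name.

Answer: Alpha

Derivation:
Path from root to Epsilon: Alpha -> Epsilon
  ancestors of Epsilon: {Alpha, Epsilon}
Path from root to Delta: Alpha -> Iota -> Delta
  ancestors of Delta: {Alpha, Iota, Delta}
Common ancestors: {Alpha}
Walk up from Delta: Delta (not in ancestors of Epsilon), Iota (not in ancestors of Epsilon), Alpha (in ancestors of Epsilon)
Deepest common ancestor (LCA) = Alpha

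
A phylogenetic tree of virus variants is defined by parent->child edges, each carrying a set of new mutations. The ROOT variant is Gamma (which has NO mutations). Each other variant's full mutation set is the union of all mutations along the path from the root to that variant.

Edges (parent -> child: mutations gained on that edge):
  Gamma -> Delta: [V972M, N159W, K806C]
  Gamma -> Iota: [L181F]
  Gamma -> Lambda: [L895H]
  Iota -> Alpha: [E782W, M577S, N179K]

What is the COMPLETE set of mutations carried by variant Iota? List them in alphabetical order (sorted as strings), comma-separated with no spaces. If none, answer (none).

At Gamma: gained [] -> total []
At Iota: gained ['L181F'] -> total ['L181F']

Answer: L181F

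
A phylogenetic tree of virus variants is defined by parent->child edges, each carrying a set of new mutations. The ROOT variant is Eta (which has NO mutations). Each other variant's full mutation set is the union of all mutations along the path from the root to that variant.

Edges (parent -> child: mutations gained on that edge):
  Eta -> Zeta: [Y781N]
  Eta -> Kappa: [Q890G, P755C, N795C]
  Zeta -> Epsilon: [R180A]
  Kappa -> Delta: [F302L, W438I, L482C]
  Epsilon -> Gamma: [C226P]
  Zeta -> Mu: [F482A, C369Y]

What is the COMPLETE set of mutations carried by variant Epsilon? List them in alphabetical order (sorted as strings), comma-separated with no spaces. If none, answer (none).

At Eta: gained [] -> total []
At Zeta: gained ['Y781N'] -> total ['Y781N']
At Epsilon: gained ['R180A'] -> total ['R180A', 'Y781N']

Answer: R180A,Y781N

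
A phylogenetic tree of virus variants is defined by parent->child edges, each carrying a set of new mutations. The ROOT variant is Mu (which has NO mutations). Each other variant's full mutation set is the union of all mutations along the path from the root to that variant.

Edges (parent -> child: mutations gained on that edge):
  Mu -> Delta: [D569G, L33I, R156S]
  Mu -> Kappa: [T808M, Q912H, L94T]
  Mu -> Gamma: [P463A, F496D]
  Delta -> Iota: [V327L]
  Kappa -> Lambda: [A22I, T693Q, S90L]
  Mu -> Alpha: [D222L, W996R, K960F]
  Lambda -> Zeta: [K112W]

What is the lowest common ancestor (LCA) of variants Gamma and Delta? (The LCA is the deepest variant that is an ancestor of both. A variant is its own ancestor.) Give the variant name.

Answer: Mu

Derivation:
Path from root to Gamma: Mu -> Gamma
  ancestors of Gamma: {Mu, Gamma}
Path from root to Delta: Mu -> Delta
  ancestors of Delta: {Mu, Delta}
Common ancestors: {Mu}
Walk up from Delta: Delta (not in ancestors of Gamma), Mu (in ancestors of Gamma)
Deepest common ancestor (LCA) = Mu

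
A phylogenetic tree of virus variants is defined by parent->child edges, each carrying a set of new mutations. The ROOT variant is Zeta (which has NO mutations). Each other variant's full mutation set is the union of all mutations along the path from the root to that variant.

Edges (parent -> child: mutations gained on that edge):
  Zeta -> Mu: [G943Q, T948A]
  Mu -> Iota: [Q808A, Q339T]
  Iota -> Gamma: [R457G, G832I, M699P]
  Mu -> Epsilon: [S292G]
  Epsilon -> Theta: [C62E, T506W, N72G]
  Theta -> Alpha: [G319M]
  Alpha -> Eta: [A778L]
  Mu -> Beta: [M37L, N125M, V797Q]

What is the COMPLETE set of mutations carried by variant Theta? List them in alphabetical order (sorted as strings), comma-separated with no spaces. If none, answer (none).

At Zeta: gained [] -> total []
At Mu: gained ['G943Q', 'T948A'] -> total ['G943Q', 'T948A']
At Epsilon: gained ['S292G'] -> total ['G943Q', 'S292G', 'T948A']
At Theta: gained ['C62E', 'T506W', 'N72G'] -> total ['C62E', 'G943Q', 'N72G', 'S292G', 'T506W', 'T948A']

Answer: C62E,G943Q,N72G,S292G,T506W,T948A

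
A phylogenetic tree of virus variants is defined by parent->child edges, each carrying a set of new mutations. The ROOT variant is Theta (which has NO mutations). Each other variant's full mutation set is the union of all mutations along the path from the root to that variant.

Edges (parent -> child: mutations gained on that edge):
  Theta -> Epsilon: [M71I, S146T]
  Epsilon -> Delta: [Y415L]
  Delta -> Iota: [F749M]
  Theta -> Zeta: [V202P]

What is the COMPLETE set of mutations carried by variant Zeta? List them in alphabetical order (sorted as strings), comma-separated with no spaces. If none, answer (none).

Answer: V202P

Derivation:
At Theta: gained [] -> total []
At Zeta: gained ['V202P'] -> total ['V202P']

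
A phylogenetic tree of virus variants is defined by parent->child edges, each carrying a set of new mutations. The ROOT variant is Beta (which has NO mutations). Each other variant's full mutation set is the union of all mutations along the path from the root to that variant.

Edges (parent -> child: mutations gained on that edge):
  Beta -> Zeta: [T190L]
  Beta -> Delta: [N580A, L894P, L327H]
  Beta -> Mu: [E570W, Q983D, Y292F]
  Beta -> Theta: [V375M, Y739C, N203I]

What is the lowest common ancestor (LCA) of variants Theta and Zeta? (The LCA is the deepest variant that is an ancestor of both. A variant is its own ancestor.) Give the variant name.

Answer: Beta

Derivation:
Path from root to Theta: Beta -> Theta
  ancestors of Theta: {Beta, Theta}
Path from root to Zeta: Beta -> Zeta
  ancestors of Zeta: {Beta, Zeta}
Common ancestors: {Beta}
Walk up from Zeta: Zeta (not in ancestors of Theta), Beta (in ancestors of Theta)
Deepest common ancestor (LCA) = Beta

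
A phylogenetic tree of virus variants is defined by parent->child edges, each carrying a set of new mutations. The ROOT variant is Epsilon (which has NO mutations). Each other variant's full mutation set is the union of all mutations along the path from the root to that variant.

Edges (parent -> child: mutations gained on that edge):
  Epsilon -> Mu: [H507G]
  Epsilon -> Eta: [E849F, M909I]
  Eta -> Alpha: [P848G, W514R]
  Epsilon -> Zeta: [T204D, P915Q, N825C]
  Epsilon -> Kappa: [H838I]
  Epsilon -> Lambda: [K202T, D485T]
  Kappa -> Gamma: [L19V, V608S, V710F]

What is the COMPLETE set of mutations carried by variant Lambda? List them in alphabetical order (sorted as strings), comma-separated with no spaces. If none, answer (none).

At Epsilon: gained [] -> total []
At Lambda: gained ['K202T', 'D485T'] -> total ['D485T', 'K202T']

Answer: D485T,K202T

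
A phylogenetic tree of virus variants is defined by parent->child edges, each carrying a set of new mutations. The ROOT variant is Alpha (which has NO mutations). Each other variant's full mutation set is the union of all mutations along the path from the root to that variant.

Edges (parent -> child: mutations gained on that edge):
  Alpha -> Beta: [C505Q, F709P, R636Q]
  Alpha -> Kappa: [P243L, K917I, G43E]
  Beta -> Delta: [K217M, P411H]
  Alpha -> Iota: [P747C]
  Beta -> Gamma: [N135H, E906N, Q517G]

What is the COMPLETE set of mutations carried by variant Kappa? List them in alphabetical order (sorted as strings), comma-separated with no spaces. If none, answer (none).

At Alpha: gained [] -> total []
At Kappa: gained ['P243L', 'K917I', 'G43E'] -> total ['G43E', 'K917I', 'P243L']

Answer: G43E,K917I,P243L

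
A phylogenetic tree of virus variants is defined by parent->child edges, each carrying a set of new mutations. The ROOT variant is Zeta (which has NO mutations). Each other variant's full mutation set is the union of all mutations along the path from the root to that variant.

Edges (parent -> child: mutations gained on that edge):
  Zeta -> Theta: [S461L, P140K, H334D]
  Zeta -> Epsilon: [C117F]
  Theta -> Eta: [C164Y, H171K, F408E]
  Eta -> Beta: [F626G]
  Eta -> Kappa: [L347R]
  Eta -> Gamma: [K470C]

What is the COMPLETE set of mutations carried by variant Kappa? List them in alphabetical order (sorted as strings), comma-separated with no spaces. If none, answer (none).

At Zeta: gained [] -> total []
At Theta: gained ['S461L', 'P140K', 'H334D'] -> total ['H334D', 'P140K', 'S461L']
At Eta: gained ['C164Y', 'H171K', 'F408E'] -> total ['C164Y', 'F408E', 'H171K', 'H334D', 'P140K', 'S461L']
At Kappa: gained ['L347R'] -> total ['C164Y', 'F408E', 'H171K', 'H334D', 'L347R', 'P140K', 'S461L']

Answer: C164Y,F408E,H171K,H334D,L347R,P140K,S461L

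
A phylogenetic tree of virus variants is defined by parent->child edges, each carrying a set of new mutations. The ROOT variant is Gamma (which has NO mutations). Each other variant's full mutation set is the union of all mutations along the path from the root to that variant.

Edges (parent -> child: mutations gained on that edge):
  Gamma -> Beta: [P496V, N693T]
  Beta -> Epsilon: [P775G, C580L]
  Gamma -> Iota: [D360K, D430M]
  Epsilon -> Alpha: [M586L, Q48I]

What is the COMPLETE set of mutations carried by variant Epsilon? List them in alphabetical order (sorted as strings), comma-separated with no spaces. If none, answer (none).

Answer: C580L,N693T,P496V,P775G

Derivation:
At Gamma: gained [] -> total []
At Beta: gained ['P496V', 'N693T'] -> total ['N693T', 'P496V']
At Epsilon: gained ['P775G', 'C580L'] -> total ['C580L', 'N693T', 'P496V', 'P775G']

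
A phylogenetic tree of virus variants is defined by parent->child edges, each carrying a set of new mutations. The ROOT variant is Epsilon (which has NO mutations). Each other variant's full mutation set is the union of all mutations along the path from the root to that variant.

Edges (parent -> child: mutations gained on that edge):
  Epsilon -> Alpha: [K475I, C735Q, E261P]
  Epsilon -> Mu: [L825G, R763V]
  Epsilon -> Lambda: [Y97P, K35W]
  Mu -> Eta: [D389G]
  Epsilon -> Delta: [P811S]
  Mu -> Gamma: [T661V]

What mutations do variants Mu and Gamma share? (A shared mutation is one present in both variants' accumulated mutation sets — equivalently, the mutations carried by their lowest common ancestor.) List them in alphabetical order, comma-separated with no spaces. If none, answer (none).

Answer: L825G,R763V

Derivation:
Accumulating mutations along path to Mu:
  At Epsilon: gained [] -> total []
  At Mu: gained ['L825G', 'R763V'] -> total ['L825G', 'R763V']
Mutations(Mu) = ['L825G', 'R763V']
Accumulating mutations along path to Gamma:
  At Epsilon: gained [] -> total []
  At Mu: gained ['L825G', 'R763V'] -> total ['L825G', 'R763V']
  At Gamma: gained ['T661V'] -> total ['L825G', 'R763V', 'T661V']
Mutations(Gamma) = ['L825G', 'R763V', 'T661V']
Intersection: ['L825G', 'R763V'] ∩ ['L825G', 'R763V', 'T661V'] = ['L825G', 'R763V']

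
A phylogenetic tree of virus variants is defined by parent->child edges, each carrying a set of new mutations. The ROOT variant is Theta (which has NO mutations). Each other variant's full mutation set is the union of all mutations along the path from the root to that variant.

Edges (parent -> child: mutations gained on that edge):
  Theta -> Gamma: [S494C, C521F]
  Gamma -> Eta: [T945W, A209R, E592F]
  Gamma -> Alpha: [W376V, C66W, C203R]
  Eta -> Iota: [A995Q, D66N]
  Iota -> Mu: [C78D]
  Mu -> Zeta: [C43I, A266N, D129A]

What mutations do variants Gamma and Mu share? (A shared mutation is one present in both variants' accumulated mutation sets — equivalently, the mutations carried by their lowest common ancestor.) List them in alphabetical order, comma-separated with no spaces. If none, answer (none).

Answer: C521F,S494C

Derivation:
Accumulating mutations along path to Gamma:
  At Theta: gained [] -> total []
  At Gamma: gained ['S494C', 'C521F'] -> total ['C521F', 'S494C']
Mutations(Gamma) = ['C521F', 'S494C']
Accumulating mutations along path to Mu:
  At Theta: gained [] -> total []
  At Gamma: gained ['S494C', 'C521F'] -> total ['C521F', 'S494C']
  At Eta: gained ['T945W', 'A209R', 'E592F'] -> total ['A209R', 'C521F', 'E592F', 'S494C', 'T945W']
  At Iota: gained ['A995Q', 'D66N'] -> total ['A209R', 'A995Q', 'C521F', 'D66N', 'E592F', 'S494C', 'T945W']
  At Mu: gained ['C78D'] -> total ['A209R', 'A995Q', 'C521F', 'C78D', 'D66N', 'E592F', 'S494C', 'T945W']
Mutations(Mu) = ['A209R', 'A995Q', 'C521F', 'C78D', 'D66N', 'E592F', 'S494C', 'T945W']
Intersection: ['C521F', 'S494C'] ∩ ['A209R', 'A995Q', 'C521F', 'C78D', 'D66N', 'E592F', 'S494C', 'T945W'] = ['C521F', 'S494C']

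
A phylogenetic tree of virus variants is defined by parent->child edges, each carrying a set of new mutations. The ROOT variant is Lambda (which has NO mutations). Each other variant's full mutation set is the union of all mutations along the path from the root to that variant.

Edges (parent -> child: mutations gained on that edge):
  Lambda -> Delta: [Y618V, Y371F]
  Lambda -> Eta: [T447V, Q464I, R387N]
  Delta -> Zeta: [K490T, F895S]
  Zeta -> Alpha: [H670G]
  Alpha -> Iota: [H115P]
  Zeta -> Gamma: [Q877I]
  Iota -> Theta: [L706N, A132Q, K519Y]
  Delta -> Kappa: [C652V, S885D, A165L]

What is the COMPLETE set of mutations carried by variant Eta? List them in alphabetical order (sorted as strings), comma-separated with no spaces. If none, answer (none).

Answer: Q464I,R387N,T447V

Derivation:
At Lambda: gained [] -> total []
At Eta: gained ['T447V', 'Q464I', 'R387N'] -> total ['Q464I', 'R387N', 'T447V']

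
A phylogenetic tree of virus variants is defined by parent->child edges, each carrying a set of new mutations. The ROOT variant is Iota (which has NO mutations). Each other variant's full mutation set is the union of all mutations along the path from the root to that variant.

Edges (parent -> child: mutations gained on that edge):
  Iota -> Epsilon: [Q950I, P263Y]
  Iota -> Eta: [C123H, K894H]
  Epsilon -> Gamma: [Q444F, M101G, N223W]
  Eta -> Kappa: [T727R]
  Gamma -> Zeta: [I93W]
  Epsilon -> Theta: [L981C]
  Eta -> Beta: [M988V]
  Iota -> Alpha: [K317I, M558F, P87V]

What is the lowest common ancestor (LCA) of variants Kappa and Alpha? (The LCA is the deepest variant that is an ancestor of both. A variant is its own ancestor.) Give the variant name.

Path from root to Kappa: Iota -> Eta -> Kappa
  ancestors of Kappa: {Iota, Eta, Kappa}
Path from root to Alpha: Iota -> Alpha
  ancestors of Alpha: {Iota, Alpha}
Common ancestors: {Iota}
Walk up from Alpha: Alpha (not in ancestors of Kappa), Iota (in ancestors of Kappa)
Deepest common ancestor (LCA) = Iota

Answer: Iota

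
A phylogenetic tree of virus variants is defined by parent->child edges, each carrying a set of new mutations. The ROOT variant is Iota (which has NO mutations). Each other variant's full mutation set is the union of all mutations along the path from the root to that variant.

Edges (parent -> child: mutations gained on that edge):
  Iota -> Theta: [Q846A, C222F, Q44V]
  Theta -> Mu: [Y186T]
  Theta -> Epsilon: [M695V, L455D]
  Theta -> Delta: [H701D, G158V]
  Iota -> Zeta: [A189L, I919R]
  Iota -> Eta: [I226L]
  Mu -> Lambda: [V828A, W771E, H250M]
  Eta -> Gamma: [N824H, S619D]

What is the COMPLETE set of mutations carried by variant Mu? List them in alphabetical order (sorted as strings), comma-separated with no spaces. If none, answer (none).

Answer: C222F,Q44V,Q846A,Y186T

Derivation:
At Iota: gained [] -> total []
At Theta: gained ['Q846A', 'C222F', 'Q44V'] -> total ['C222F', 'Q44V', 'Q846A']
At Mu: gained ['Y186T'] -> total ['C222F', 'Q44V', 'Q846A', 'Y186T']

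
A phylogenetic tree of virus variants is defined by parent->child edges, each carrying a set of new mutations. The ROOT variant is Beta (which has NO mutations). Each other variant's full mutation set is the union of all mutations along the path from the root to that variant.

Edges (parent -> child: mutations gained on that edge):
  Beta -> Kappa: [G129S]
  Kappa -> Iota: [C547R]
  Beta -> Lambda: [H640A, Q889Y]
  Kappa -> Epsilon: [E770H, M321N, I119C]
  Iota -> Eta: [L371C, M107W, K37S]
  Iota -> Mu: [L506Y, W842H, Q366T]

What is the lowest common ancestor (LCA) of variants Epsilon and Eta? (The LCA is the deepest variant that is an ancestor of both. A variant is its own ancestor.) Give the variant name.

Path from root to Epsilon: Beta -> Kappa -> Epsilon
  ancestors of Epsilon: {Beta, Kappa, Epsilon}
Path from root to Eta: Beta -> Kappa -> Iota -> Eta
  ancestors of Eta: {Beta, Kappa, Iota, Eta}
Common ancestors: {Beta, Kappa}
Walk up from Eta: Eta (not in ancestors of Epsilon), Iota (not in ancestors of Epsilon), Kappa (in ancestors of Epsilon), Beta (in ancestors of Epsilon)
Deepest common ancestor (LCA) = Kappa

Answer: Kappa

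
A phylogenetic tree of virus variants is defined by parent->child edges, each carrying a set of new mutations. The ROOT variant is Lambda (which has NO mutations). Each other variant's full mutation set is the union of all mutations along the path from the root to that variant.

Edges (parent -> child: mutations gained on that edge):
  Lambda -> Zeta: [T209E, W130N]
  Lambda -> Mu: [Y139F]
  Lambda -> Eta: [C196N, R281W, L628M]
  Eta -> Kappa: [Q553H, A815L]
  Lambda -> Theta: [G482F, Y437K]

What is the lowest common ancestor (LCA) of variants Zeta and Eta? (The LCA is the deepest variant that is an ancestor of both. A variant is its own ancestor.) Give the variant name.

Path from root to Zeta: Lambda -> Zeta
  ancestors of Zeta: {Lambda, Zeta}
Path from root to Eta: Lambda -> Eta
  ancestors of Eta: {Lambda, Eta}
Common ancestors: {Lambda}
Walk up from Eta: Eta (not in ancestors of Zeta), Lambda (in ancestors of Zeta)
Deepest common ancestor (LCA) = Lambda

Answer: Lambda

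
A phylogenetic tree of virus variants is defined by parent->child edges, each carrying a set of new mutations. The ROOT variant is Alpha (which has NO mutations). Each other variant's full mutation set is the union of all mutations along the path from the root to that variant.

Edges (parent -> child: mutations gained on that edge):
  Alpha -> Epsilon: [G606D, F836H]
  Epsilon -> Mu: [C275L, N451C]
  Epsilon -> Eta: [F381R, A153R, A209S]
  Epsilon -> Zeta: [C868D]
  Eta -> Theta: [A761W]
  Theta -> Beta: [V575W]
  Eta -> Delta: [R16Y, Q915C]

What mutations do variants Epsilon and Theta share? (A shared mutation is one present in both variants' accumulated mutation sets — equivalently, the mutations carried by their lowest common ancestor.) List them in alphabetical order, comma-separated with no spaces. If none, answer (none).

Answer: F836H,G606D

Derivation:
Accumulating mutations along path to Epsilon:
  At Alpha: gained [] -> total []
  At Epsilon: gained ['G606D', 'F836H'] -> total ['F836H', 'G606D']
Mutations(Epsilon) = ['F836H', 'G606D']
Accumulating mutations along path to Theta:
  At Alpha: gained [] -> total []
  At Epsilon: gained ['G606D', 'F836H'] -> total ['F836H', 'G606D']
  At Eta: gained ['F381R', 'A153R', 'A209S'] -> total ['A153R', 'A209S', 'F381R', 'F836H', 'G606D']
  At Theta: gained ['A761W'] -> total ['A153R', 'A209S', 'A761W', 'F381R', 'F836H', 'G606D']
Mutations(Theta) = ['A153R', 'A209S', 'A761W', 'F381R', 'F836H', 'G606D']
Intersection: ['F836H', 'G606D'] ∩ ['A153R', 'A209S', 'A761W', 'F381R', 'F836H', 'G606D'] = ['F836H', 'G606D']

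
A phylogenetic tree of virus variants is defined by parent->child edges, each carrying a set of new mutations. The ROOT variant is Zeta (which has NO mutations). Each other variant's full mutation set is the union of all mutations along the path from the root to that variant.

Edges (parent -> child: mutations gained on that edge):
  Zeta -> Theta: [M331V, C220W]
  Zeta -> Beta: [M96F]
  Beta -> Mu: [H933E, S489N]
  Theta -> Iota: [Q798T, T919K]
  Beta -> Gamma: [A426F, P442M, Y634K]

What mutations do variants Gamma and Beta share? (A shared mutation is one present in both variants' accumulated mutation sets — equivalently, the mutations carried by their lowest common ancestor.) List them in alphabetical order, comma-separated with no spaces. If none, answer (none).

Answer: M96F

Derivation:
Accumulating mutations along path to Gamma:
  At Zeta: gained [] -> total []
  At Beta: gained ['M96F'] -> total ['M96F']
  At Gamma: gained ['A426F', 'P442M', 'Y634K'] -> total ['A426F', 'M96F', 'P442M', 'Y634K']
Mutations(Gamma) = ['A426F', 'M96F', 'P442M', 'Y634K']
Accumulating mutations along path to Beta:
  At Zeta: gained [] -> total []
  At Beta: gained ['M96F'] -> total ['M96F']
Mutations(Beta) = ['M96F']
Intersection: ['A426F', 'M96F', 'P442M', 'Y634K'] ∩ ['M96F'] = ['M96F']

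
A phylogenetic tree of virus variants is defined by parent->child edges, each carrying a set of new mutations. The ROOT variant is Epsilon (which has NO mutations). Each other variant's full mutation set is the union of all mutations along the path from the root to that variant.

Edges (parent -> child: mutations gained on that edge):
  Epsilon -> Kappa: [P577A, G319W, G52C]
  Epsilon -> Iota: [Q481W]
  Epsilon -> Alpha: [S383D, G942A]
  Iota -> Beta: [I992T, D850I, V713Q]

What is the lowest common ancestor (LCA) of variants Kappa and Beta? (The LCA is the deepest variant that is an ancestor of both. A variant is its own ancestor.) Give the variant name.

Path from root to Kappa: Epsilon -> Kappa
  ancestors of Kappa: {Epsilon, Kappa}
Path from root to Beta: Epsilon -> Iota -> Beta
  ancestors of Beta: {Epsilon, Iota, Beta}
Common ancestors: {Epsilon}
Walk up from Beta: Beta (not in ancestors of Kappa), Iota (not in ancestors of Kappa), Epsilon (in ancestors of Kappa)
Deepest common ancestor (LCA) = Epsilon

Answer: Epsilon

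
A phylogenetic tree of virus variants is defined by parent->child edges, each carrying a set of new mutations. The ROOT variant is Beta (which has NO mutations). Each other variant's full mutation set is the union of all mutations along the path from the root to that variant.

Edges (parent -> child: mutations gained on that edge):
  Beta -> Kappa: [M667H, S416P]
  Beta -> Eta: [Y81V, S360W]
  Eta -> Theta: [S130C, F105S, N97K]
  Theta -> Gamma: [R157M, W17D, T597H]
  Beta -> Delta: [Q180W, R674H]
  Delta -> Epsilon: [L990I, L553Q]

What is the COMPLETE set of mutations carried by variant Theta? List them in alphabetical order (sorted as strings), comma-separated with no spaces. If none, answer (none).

At Beta: gained [] -> total []
At Eta: gained ['Y81V', 'S360W'] -> total ['S360W', 'Y81V']
At Theta: gained ['S130C', 'F105S', 'N97K'] -> total ['F105S', 'N97K', 'S130C', 'S360W', 'Y81V']

Answer: F105S,N97K,S130C,S360W,Y81V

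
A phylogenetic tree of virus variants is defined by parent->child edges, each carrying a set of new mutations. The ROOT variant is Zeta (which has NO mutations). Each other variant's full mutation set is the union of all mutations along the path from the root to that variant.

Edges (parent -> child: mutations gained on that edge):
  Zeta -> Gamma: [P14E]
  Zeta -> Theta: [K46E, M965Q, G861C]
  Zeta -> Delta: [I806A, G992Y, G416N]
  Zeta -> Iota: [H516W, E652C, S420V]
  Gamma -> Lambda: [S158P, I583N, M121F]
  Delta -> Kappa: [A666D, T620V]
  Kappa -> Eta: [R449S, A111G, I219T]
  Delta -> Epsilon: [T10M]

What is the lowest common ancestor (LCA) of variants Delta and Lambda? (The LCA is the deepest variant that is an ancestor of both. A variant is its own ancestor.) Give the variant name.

Path from root to Delta: Zeta -> Delta
  ancestors of Delta: {Zeta, Delta}
Path from root to Lambda: Zeta -> Gamma -> Lambda
  ancestors of Lambda: {Zeta, Gamma, Lambda}
Common ancestors: {Zeta}
Walk up from Lambda: Lambda (not in ancestors of Delta), Gamma (not in ancestors of Delta), Zeta (in ancestors of Delta)
Deepest common ancestor (LCA) = Zeta

Answer: Zeta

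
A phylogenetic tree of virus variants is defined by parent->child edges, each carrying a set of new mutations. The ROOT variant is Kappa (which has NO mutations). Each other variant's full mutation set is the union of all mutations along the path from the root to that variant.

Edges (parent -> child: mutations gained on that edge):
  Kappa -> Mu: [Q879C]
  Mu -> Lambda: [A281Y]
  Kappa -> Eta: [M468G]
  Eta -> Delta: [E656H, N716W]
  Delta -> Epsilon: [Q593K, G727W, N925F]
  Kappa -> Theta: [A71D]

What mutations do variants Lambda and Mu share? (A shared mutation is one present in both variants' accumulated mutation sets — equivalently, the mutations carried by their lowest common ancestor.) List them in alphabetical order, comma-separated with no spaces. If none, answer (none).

Answer: Q879C

Derivation:
Accumulating mutations along path to Lambda:
  At Kappa: gained [] -> total []
  At Mu: gained ['Q879C'] -> total ['Q879C']
  At Lambda: gained ['A281Y'] -> total ['A281Y', 'Q879C']
Mutations(Lambda) = ['A281Y', 'Q879C']
Accumulating mutations along path to Mu:
  At Kappa: gained [] -> total []
  At Mu: gained ['Q879C'] -> total ['Q879C']
Mutations(Mu) = ['Q879C']
Intersection: ['A281Y', 'Q879C'] ∩ ['Q879C'] = ['Q879C']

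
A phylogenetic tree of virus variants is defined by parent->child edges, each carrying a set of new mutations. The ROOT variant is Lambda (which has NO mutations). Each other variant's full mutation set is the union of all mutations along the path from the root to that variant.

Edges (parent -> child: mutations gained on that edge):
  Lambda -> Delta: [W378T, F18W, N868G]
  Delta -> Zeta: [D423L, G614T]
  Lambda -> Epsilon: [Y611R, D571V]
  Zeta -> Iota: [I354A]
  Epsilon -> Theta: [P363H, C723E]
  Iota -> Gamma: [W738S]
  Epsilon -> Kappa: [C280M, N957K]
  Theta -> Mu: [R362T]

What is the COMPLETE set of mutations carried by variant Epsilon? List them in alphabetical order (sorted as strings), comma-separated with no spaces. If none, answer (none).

Answer: D571V,Y611R

Derivation:
At Lambda: gained [] -> total []
At Epsilon: gained ['Y611R', 'D571V'] -> total ['D571V', 'Y611R']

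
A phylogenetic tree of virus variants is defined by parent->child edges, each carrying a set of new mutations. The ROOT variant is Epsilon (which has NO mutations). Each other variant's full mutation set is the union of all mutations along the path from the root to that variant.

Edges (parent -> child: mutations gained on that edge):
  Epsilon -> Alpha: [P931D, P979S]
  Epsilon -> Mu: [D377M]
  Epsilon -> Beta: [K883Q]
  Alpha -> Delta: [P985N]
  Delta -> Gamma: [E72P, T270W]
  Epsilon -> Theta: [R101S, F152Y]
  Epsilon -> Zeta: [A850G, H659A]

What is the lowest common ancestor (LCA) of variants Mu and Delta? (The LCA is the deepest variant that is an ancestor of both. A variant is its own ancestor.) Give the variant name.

Answer: Epsilon

Derivation:
Path from root to Mu: Epsilon -> Mu
  ancestors of Mu: {Epsilon, Mu}
Path from root to Delta: Epsilon -> Alpha -> Delta
  ancestors of Delta: {Epsilon, Alpha, Delta}
Common ancestors: {Epsilon}
Walk up from Delta: Delta (not in ancestors of Mu), Alpha (not in ancestors of Mu), Epsilon (in ancestors of Mu)
Deepest common ancestor (LCA) = Epsilon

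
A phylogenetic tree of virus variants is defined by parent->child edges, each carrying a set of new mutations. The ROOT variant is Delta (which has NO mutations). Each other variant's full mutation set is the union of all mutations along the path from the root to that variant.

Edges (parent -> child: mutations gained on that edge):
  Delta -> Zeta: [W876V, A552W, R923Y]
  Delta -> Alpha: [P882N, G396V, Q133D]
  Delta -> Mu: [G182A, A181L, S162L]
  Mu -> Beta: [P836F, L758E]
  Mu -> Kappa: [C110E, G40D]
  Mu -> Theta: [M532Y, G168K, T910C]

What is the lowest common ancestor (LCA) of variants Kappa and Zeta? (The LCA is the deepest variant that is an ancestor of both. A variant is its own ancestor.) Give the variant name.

Path from root to Kappa: Delta -> Mu -> Kappa
  ancestors of Kappa: {Delta, Mu, Kappa}
Path from root to Zeta: Delta -> Zeta
  ancestors of Zeta: {Delta, Zeta}
Common ancestors: {Delta}
Walk up from Zeta: Zeta (not in ancestors of Kappa), Delta (in ancestors of Kappa)
Deepest common ancestor (LCA) = Delta

Answer: Delta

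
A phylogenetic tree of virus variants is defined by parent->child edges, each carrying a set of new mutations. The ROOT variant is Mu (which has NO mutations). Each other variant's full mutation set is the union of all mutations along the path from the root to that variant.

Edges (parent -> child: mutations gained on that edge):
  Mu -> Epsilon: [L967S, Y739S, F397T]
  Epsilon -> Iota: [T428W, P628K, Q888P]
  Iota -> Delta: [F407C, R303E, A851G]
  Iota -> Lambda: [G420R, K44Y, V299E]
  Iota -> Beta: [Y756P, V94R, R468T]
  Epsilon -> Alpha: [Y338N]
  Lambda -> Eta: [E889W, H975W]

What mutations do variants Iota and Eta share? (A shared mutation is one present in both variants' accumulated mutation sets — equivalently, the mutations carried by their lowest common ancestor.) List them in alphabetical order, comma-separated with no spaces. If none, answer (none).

Answer: F397T,L967S,P628K,Q888P,T428W,Y739S

Derivation:
Accumulating mutations along path to Iota:
  At Mu: gained [] -> total []
  At Epsilon: gained ['L967S', 'Y739S', 'F397T'] -> total ['F397T', 'L967S', 'Y739S']
  At Iota: gained ['T428W', 'P628K', 'Q888P'] -> total ['F397T', 'L967S', 'P628K', 'Q888P', 'T428W', 'Y739S']
Mutations(Iota) = ['F397T', 'L967S', 'P628K', 'Q888P', 'T428W', 'Y739S']
Accumulating mutations along path to Eta:
  At Mu: gained [] -> total []
  At Epsilon: gained ['L967S', 'Y739S', 'F397T'] -> total ['F397T', 'L967S', 'Y739S']
  At Iota: gained ['T428W', 'P628K', 'Q888P'] -> total ['F397T', 'L967S', 'P628K', 'Q888P', 'T428W', 'Y739S']
  At Lambda: gained ['G420R', 'K44Y', 'V299E'] -> total ['F397T', 'G420R', 'K44Y', 'L967S', 'P628K', 'Q888P', 'T428W', 'V299E', 'Y739S']
  At Eta: gained ['E889W', 'H975W'] -> total ['E889W', 'F397T', 'G420R', 'H975W', 'K44Y', 'L967S', 'P628K', 'Q888P', 'T428W', 'V299E', 'Y739S']
Mutations(Eta) = ['E889W', 'F397T', 'G420R', 'H975W', 'K44Y', 'L967S', 'P628K', 'Q888P', 'T428W', 'V299E', 'Y739S']
Intersection: ['F397T', 'L967S', 'P628K', 'Q888P', 'T428W', 'Y739S'] ∩ ['E889W', 'F397T', 'G420R', 'H975W', 'K44Y', 'L967S', 'P628K', 'Q888P', 'T428W', 'V299E', 'Y739S'] = ['F397T', 'L967S', 'P628K', 'Q888P', 'T428W', 'Y739S']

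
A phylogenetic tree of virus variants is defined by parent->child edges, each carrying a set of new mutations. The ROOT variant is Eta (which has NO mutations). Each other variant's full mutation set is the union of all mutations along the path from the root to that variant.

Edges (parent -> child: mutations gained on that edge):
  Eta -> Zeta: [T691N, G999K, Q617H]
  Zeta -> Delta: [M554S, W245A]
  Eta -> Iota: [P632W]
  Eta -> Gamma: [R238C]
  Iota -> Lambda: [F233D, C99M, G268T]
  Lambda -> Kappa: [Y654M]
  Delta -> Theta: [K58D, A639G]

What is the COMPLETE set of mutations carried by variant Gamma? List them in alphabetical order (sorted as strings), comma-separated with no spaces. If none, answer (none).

At Eta: gained [] -> total []
At Gamma: gained ['R238C'] -> total ['R238C']

Answer: R238C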